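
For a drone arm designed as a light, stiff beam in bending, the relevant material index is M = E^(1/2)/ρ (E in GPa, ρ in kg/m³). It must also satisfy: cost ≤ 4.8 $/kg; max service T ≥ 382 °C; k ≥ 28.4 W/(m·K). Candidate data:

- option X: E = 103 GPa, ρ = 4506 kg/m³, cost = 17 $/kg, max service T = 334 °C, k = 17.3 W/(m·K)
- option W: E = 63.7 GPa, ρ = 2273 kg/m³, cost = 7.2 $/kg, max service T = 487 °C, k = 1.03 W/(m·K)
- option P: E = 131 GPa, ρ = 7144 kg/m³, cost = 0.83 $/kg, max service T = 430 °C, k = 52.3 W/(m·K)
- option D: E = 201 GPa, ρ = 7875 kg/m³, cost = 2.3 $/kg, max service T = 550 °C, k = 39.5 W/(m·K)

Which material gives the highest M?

Screen on constraints: cost ≤ 4.8 $/kg; max service T ≥ 382 °C; k ≥ 28.4 W/(m·K). Survivors: option P, option D.
Per-candidate index values:
  option D: M = 1.80×10⁻³
  option P: M = 1.60×10⁻³
Option D has the largest M.

option D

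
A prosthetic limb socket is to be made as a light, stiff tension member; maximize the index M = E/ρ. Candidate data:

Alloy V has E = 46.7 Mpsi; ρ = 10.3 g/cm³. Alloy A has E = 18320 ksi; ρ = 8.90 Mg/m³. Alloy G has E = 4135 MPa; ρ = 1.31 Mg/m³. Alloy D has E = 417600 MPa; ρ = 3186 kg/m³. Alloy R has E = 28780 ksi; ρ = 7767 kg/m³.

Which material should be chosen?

alloy D

Putting every candidate on a common basis:
  alloy V: E = 322.0 GPa, ρ = 10300 kg/m³
  alloy A: E = 126.3 GPa, ρ = 8900 kg/m³
  alloy G: E = 4.135 GPa, ρ = 1310 kg/m³
  alloy D: E = 417.6 GPa, ρ = 3186 kg/m³
  alloy R: E = 198.4 GPa, ρ = 7767 kg/m³
  alloy D: M = 131 MN·m/kg
  alloy V: M = 31.3 MN·m/kg
  alloy R: M = 25.5 MN·m/kg
  alloy A: M = 14.2 MN·m/kg
  alloy G: M = 3.16 MN·m/kg
Highest index: alloy D.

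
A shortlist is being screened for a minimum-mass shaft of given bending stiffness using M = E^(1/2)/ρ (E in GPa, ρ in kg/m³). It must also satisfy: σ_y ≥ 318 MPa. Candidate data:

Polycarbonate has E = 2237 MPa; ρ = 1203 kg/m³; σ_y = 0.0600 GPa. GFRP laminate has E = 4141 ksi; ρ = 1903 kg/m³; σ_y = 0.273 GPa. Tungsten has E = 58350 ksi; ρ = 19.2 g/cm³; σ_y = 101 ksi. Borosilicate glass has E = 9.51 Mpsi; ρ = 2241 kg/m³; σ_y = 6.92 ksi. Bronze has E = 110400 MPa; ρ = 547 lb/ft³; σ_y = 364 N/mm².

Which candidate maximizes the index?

Screen on constraints: σ_y ≥ 318 MPa. Survivors: tungsten, bronze.
Convert each candidate to consistent units, then evaluate M:
  tungsten: E = 402.3 GPa, ρ = 19200 kg/m³
  bronze: E = 110.4 GPa, ρ = 8762 kg/m³
  bronze: M = 1.20×10⁻³
  tungsten: M = 1.04×10⁻³
Bronze has the largest M.

bronze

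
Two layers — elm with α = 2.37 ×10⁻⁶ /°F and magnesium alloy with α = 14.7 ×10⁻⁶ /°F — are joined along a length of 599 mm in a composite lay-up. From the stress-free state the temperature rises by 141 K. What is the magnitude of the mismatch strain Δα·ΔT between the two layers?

3.13×10⁻³

elm: α = 2.37×10⁻⁶/°F × 9/5 = 4.27×10⁻⁶/K.
magnesium alloy: α = 14.7×10⁻⁶/°F × 9/5 = 26.5×10⁻⁶/K.
Δα = |4.27 − 26.5|×10⁻⁶/K = 22.2×10⁻⁶/K.
Mismatch strain = Δα·ΔT = 22.2×10⁻⁶ × 141.0 = 3.13×10⁻³.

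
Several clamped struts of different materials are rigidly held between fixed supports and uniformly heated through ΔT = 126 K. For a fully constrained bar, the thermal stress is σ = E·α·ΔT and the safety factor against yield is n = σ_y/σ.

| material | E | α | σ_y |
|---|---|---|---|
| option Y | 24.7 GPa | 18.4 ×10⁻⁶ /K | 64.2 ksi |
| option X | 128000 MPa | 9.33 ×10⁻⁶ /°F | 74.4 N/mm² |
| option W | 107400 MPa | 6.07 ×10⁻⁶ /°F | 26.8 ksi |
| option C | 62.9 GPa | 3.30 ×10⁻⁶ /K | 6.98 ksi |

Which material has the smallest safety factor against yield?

With everything in SI (GPa, ×10⁻⁶/K, MPa):
  option Y: E = 24.70, α = 18.4, σ_y = 442.6 → σ = 57.3 MPa, n = 7.73
  option X: E = 128.0, α = 16.8, σ_y = 74.40 → σ = 271 MPa, n = 0.275
  option W: E = 107.4, α = 10.9, σ_y = 184.8 → σ = 148 MPa, n = 1.25
  option C: E = 62.90, α = 3.30, σ_y = 48.13 → σ = 26.2 MPa, n = 1.84
Smallest n: option X with n = 0.275.

option X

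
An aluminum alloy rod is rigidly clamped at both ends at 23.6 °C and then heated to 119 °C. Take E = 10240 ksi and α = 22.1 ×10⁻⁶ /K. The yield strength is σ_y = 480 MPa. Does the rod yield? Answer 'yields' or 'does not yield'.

does not yield

E = 10240 ksi = 70.60 GPa.
ΔT = 95.40 K. Constrained thermal stress σ = E·α·ΔT = 70.60×10³ MPa × 22.1×10⁻⁶ × 95.40 = 149 MPa (compressive).
Compare to σ_y = 480 MPa: σ < σ_y, so it does not yield.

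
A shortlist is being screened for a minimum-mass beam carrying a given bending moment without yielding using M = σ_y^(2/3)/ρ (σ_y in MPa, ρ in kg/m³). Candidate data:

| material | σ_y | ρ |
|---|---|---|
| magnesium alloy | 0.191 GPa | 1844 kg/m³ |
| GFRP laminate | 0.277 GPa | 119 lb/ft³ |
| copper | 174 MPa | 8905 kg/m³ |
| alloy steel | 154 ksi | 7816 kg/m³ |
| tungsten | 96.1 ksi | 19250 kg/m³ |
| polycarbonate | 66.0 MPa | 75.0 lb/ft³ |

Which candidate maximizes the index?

Putting every candidate on a common basis:
  magnesium alloy: σ_y = 191.0 MPa, ρ = 1844 kg/m³
  GFRP laminate: σ_y = 277.0 MPa, ρ = 1906 kg/m³
  copper: σ_y = 174.0 MPa, ρ = 8905 kg/m³
  alloy steel: σ_y = 1062 MPa, ρ = 7816 kg/m³
  tungsten: σ_y = 662.6 MPa, ρ = 19250 kg/m³
  polycarbonate: σ_y = 66.00 MPa, ρ = 1201 kg/m³
  GFRP laminate: M = 22.3×10⁻³
  magnesium alloy: M = 18.0×10⁻³
  polycarbonate: M = 13.6×10⁻³
  alloy steel: M = 13.3×10⁻³
  tungsten: M = 3.95×10⁻³
  copper: M = 3.50×10⁻³
GFRP laminate has the largest M.

GFRP laminate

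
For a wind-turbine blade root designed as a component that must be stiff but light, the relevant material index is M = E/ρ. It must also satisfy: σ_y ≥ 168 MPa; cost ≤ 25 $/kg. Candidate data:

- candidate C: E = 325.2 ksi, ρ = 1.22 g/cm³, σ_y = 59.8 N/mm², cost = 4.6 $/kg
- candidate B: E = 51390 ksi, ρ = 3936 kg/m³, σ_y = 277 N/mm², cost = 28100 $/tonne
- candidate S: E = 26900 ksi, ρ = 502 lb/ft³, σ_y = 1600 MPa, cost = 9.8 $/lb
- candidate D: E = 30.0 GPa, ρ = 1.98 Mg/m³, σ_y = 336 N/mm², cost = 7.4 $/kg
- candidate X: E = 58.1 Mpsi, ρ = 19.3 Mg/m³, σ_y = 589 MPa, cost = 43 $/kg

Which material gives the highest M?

candidate S

Screen on constraints: σ_y ≥ 168 MPa; cost ≤ 25 $/kg. Survivors: candidate S, candidate D.
After converting to SI:
  candidate S: E = 185.5 GPa, ρ = 8041 kg/m³
  candidate D: E = 30.00 GPa, ρ = 1980 kg/m³
  candidate S: M = 23.1 MN·m/kg
  candidate D: M = 15.2 MN·m/kg
Candidate S ranks first.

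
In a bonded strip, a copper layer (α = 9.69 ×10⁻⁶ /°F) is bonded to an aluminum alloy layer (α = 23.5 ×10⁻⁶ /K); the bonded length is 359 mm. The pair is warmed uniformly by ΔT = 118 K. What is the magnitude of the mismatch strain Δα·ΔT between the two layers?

7.15×10⁻⁴

copper: α = 9.69×10⁻⁶/°F × 9/5 = 17.4×10⁻⁶/K.
Δα = |17.4 − 23.5|×10⁻⁶/K = 6.06×10⁻⁶/K.
Mismatch strain = Δα·ΔT = 6.06×10⁻⁶ × 118.0 = 7.15×10⁻⁴.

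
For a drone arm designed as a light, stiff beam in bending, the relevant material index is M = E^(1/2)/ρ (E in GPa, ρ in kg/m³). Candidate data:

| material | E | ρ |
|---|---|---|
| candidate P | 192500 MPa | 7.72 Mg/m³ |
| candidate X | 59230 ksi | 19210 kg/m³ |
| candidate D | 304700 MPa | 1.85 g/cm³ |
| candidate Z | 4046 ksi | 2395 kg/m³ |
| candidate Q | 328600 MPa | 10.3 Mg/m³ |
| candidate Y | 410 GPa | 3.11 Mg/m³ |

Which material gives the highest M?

After converting to SI:
  candidate P: E = 192.5 GPa, ρ = 7720 kg/m³
  candidate X: E = 408.4 GPa, ρ = 19210 kg/m³
  candidate D: E = 304.7 GPa, ρ = 1850 kg/m³
  candidate Z: E = 27.90 GPa, ρ = 2395 kg/m³
  candidate Q: E = 328.6 GPa, ρ = 10300 kg/m³
  candidate Y: E = 410.0 GPa, ρ = 3110 kg/m³
  candidate D: M = 9.44×10⁻³
  candidate Y: M = 6.51×10⁻³
  candidate Z: M = 2.21×10⁻³
  candidate P: M = 1.80×10⁻³
  candidate Q: M = 1.76×10⁻³
  candidate X: M = 1.05×10⁻³
Highest index: candidate D.

candidate D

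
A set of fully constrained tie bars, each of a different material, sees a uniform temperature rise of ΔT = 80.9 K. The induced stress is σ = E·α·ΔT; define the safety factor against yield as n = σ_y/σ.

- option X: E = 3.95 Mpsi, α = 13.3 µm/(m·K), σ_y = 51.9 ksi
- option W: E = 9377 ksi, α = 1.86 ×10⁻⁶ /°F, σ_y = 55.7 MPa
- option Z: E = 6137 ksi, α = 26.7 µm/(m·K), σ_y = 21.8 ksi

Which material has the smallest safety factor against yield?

option Z

In consistent units (E in GPa, α in ×10⁻⁶/K, σ_y in MPa):
  option X: E = 27.23, α = 13.3, σ_y = 357.8 → σ = 29.3 MPa, n = 12.2
  option W: E = 64.65, α = 3.35, σ_y = 55.70 → σ = 17.5 MPa, n = 3.18
  option Z: E = 42.31, α = 26.7, σ_y = 150.3 → σ = 91.4 MPa, n = 1.64
Option Z has the lowest safety factor, n = 1.64.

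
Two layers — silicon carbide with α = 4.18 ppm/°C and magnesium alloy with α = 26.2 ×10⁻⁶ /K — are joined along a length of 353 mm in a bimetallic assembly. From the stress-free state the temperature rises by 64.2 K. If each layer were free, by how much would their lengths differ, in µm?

Δα = |4.18 − 26.2|×10⁻⁶/K = 22.0×10⁻⁶/K.
ΔL_mismatch = Δα·L·ΔT = 22.0×10⁻⁶ × 353.0 mm × 64.2 K = 499 µm.

499 µm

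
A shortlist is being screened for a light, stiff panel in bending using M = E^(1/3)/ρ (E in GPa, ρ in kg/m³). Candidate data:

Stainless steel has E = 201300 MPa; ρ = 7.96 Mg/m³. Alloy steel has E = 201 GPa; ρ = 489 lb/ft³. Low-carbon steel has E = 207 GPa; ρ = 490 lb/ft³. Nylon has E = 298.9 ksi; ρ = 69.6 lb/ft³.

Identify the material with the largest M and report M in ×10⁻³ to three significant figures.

nylon, M = 1.14×10⁻³

After converting to SI:
  stainless steel: E = 201.3 GPa, ρ = 7960 kg/m³
  alloy steel: E = 201.0 GPa, ρ = 7833 kg/m³
  low-carbon steel: E = 207.0 GPa, ρ = 7849 kg/m³
  nylon: E = 2.061 GPa, ρ = 1115 kg/m³
  nylon: M = 1.14×10⁻³
  low-carbon steel: M = 0.754×10⁻³
  alloy steel: M = 0.748×10⁻³
  stainless steel: M = 0.736×10⁻³
Highest index: nylon.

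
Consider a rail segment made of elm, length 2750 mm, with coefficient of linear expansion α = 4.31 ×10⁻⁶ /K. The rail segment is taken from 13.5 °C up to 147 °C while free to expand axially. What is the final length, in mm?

ΔT = 147 − 13.5 = 133.5 K.
ΔL = α·L₀·ΔT = 4.31×10⁻⁶ × 2750 mm × 133.5 K = 1.58 mm.
L = L₀ + ΔL = 2750 + 1.58 = 2751.6 mm.

2751.6 mm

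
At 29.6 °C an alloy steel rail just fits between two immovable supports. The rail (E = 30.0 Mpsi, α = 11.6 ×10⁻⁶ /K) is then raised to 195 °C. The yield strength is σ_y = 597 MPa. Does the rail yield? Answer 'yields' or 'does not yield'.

does not yield

E = 30.0 Mpsi = 206.8 GPa.
ΔT = 165.4 K. Constrained thermal stress σ = E·α·ΔT = 206.8×10³ MPa × 11.6×10⁻⁶ × 165.4 = 397 MPa (compressive).
Compare to σ_y = 597 MPa: σ < σ_y, so it does not yield.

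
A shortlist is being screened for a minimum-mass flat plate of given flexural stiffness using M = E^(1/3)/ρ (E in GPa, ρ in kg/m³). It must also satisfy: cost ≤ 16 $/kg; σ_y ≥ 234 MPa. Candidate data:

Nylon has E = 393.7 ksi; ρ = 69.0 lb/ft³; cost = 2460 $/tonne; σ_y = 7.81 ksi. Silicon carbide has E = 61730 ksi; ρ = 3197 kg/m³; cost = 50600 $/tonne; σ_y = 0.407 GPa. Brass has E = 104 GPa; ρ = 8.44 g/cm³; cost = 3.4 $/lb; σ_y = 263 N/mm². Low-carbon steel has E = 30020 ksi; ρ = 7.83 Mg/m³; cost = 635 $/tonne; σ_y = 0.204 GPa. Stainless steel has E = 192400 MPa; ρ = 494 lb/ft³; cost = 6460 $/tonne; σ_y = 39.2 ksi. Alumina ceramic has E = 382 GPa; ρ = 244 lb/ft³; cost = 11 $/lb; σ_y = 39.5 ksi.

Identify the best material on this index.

Screen on constraints: cost ≤ 16 $/kg; σ_y ≥ 234 MPa. Survivors: brass, stainless steel.
Convert each candidate to consistent units, then evaluate M:
  brass: E = 104.0 GPa, ρ = 8440 kg/m³
  stainless steel: E = 192.4 GPa, ρ = 7913 kg/m³
  stainless steel: M = 0.730×10⁻³
  brass: M = 0.557×10⁻³
Highest index: stainless steel.

stainless steel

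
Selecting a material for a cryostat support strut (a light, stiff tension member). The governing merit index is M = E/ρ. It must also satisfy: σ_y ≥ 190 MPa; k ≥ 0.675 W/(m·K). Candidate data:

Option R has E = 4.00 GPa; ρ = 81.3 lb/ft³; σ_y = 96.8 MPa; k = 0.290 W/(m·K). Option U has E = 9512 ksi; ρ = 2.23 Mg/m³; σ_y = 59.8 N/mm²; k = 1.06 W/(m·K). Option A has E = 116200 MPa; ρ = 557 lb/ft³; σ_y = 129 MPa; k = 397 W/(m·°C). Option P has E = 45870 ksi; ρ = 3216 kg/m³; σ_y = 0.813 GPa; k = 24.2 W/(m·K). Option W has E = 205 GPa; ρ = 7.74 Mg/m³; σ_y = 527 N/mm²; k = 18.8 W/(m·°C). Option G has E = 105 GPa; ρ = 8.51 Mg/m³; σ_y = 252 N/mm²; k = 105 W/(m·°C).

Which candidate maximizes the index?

Screen on constraints: σ_y ≥ 190 MPa; k ≥ 0.675 W/(m·K). Survivors: option P, option W, option G.
After converting to SI:
  option P: E = 316.3 GPa, ρ = 3216 kg/m³
  option W: E = 205.0 GPa, ρ = 7740 kg/m³
  option G: E = 105.0 GPa, ρ = 8510 kg/m³
  option P: M = 98.3 MN·m/kg
  option W: M = 26.5 MN·m/kg
  option G: M = 12.3 MN·m/kg
Option P has the largest M.

option P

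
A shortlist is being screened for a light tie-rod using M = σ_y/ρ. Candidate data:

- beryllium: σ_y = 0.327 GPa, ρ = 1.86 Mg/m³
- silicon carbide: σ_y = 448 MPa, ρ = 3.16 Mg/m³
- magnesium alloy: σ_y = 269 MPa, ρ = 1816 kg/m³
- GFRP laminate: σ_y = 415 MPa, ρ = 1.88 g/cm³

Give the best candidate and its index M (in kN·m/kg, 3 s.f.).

After converting to SI:
  beryllium: σ_y = 327.0 MPa, ρ = 1860 kg/m³
  silicon carbide: σ_y = 448.0 MPa, ρ = 3160 kg/m³
  magnesium alloy: σ_y = 269.0 MPa, ρ = 1816 kg/m³
  GFRP laminate: σ_y = 415.0 MPa, ρ = 1880 kg/m³
  GFRP laminate: M = 221 kN·m/kg
  beryllium: M = 176 kN·m/kg
  magnesium alloy: M = 148 kN·m/kg
  silicon carbide: M = 142 kN·m/kg
GFRP laminate ranks first.

GFRP laminate, M = 221 kN·m/kg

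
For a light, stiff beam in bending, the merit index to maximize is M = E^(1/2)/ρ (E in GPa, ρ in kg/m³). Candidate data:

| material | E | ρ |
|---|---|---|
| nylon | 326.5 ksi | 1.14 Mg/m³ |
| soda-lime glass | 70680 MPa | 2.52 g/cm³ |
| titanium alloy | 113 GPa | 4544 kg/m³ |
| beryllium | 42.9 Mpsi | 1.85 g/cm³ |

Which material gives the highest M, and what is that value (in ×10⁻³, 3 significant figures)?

beryllium, M = 9.30×10⁻³

Convert each candidate to consistent units, then evaluate M:
  nylon: E = 2.251 GPa, ρ = 1140 kg/m³
  soda-lime glass: E = 70.68 GPa, ρ = 2520 kg/m³
  titanium alloy: E = 113.0 GPa, ρ = 4544 kg/m³
  beryllium: E = 295.8 GPa, ρ = 1850 kg/m³
  beryllium: M = 9.30×10⁻³
  soda-lime glass: M = 3.34×10⁻³
  titanium alloy: M = 2.34×10⁻³
  nylon: M = 1.32×10⁻³
Beryllium has the largest M.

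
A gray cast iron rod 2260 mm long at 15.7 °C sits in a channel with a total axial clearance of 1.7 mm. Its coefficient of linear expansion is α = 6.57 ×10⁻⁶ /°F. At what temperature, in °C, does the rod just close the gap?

79.3 °C

α = 6.57×10⁻⁶/°F × 9/5 = 11.8×10⁻⁶/K.
α·L₀·ΔT = 1.7 mm ⇒ ΔT = 1.7 / (11.8×10⁻⁶ × 2260.0) = 63.61 K.
T = 15.7 + 63.61 = 79.31 °C.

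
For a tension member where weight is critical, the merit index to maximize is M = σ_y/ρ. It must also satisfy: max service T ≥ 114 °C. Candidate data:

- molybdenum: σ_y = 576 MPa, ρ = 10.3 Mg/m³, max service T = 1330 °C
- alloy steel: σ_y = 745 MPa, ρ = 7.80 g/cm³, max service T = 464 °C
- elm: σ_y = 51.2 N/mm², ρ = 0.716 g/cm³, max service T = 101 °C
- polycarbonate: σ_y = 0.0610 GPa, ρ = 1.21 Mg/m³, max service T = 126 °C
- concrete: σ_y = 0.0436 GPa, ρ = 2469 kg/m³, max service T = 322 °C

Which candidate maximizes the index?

Screen on constraints: max service T ≥ 114 °C. Survivors: molybdenum, alloy steel, polycarbonate, concrete.
Convert each candidate to consistent units, then evaluate M:
  molybdenum: σ_y = 576.0 MPa, ρ = 10300 kg/m³
  alloy steel: σ_y = 745.0 MPa, ρ = 7800 kg/m³
  polycarbonate: σ_y = 61.00 MPa, ρ = 1210 kg/m³
  concrete: σ_y = 43.60 MPa, ρ = 2469 kg/m³
  alloy steel: M = 95.5 kN·m/kg
  molybdenum: M = 55.9 kN·m/kg
  polycarbonate: M = 50.4 kN·m/kg
  concrete: M = 17.7 kN·m/kg
Alloy steel ranks first.

alloy steel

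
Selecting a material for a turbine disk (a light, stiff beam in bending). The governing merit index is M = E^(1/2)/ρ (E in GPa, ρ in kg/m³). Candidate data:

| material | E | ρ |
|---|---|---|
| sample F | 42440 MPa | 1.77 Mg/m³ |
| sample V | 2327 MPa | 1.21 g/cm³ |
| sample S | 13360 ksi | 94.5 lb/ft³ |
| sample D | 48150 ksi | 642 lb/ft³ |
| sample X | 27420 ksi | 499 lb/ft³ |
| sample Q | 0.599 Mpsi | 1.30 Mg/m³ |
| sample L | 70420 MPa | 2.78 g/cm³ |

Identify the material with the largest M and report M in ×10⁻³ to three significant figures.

sample S, M = 6.34×10⁻³

In SI units:
  sample F: E = 42.44 GPa, ρ = 1770 kg/m³
  sample V: E = 2.327 GPa, ρ = 1210 kg/m³
  sample S: E = 92.11 GPa, ρ = 1514 kg/m³
  sample D: E = 332.0 GPa, ρ = 10280 kg/m³
  sample X: E = 189.1 GPa, ρ = 7993 kg/m³
  sample Q: E = 4.130 GPa, ρ = 1300 kg/m³
  sample L: E = 70.42 GPa, ρ = 2780 kg/m³
  sample S: M = 6.34×10⁻³
  sample F: M = 3.68×10⁻³
  sample L: M = 3.02×10⁻³
  sample D: M = 1.77×10⁻³
  sample X: M = 1.72×10⁻³
  sample Q: M = 1.56×10⁻³
  sample V: M = 1.26×10⁻³
Sample S ranks first.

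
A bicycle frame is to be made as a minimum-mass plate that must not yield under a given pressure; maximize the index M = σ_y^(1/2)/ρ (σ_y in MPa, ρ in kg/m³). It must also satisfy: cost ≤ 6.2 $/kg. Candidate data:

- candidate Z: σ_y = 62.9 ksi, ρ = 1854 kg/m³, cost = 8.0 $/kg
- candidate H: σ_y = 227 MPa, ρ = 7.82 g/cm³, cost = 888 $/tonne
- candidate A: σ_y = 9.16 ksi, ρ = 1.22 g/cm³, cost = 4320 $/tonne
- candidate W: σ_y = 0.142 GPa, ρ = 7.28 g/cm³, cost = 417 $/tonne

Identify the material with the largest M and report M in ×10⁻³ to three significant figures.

candidate A, M = 6.51×10⁻³

Screen on constraints: cost ≤ 6.2 $/kg. Survivors: candidate H, candidate A, candidate W.
Putting every candidate on a common basis:
  candidate H: σ_y = 227.0 MPa, ρ = 7820 kg/m³
  candidate A: σ_y = 63.16 MPa, ρ = 1220 kg/m³
  candidate W: σ_y = 142.0 MPa, ρ = 7280 kg/m³
  candidate A: M = 6.51×10⁻³
  candidate H: M = 1.93×10⁻³
  candidate W: M = 1.64×10⁻³
Candidate A ranks first.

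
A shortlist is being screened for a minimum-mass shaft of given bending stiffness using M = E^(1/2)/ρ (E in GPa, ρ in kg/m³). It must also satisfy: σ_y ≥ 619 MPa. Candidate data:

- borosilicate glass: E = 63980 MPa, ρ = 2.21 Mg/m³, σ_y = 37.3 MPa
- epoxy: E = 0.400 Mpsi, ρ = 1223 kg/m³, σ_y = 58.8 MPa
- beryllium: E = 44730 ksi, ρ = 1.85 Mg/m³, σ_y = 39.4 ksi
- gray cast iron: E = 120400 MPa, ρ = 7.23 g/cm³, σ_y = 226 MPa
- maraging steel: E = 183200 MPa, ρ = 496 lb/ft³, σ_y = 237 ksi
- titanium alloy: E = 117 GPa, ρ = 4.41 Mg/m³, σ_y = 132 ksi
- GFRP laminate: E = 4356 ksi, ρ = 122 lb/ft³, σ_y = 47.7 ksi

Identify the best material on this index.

titanium alloy

Screen on constraints: σ_y ≥ 619 MPa. Survivors: maraging steel, titanium alloy.
Normalizing units and computing the index:
  maraging steel: E = 183.2 GPa, ρ = 7945 kg/m³
  titanium alloy: E = 117.0 GPa, ρ = 4410 kg/m³
  titanium alloy: M = 2.45×10⁻³
  maraging steel: M = 1.70×10⁻³
Titanium alloy has the largest M.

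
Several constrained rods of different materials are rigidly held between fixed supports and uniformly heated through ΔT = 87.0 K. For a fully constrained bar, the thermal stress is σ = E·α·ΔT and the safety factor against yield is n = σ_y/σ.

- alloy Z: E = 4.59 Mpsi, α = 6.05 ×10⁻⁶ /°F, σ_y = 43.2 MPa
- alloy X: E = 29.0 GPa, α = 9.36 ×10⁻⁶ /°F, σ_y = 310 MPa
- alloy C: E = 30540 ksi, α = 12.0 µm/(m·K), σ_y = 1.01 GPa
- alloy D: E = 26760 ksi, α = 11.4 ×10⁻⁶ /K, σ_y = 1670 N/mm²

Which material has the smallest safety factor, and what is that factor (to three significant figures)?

In consistent units (E in GPa, α in ×10⁻⁶/K, σ_y in MPa):
  alloy Z: E = 31.65, α = 10.9, σ_y = 43.20 → σ = 30.0 MPa, n = 1.44
  alloy X: E = 29.00, α = 16.8, σ_y = 310.0 → σ = 42.5 MPa, n = 7.29
  alloy C: E = 210.6, α = 12.0, σ_y = 1010 → σ = 220 MPa, n = 4.59
  alloy D: E = 184.5, α = 11.4, σ_y = 1670 → σ = 183 MPa, n = 9.13
Smallest n: alloy Z with n = 1.44.

alloy Z, n = 1.44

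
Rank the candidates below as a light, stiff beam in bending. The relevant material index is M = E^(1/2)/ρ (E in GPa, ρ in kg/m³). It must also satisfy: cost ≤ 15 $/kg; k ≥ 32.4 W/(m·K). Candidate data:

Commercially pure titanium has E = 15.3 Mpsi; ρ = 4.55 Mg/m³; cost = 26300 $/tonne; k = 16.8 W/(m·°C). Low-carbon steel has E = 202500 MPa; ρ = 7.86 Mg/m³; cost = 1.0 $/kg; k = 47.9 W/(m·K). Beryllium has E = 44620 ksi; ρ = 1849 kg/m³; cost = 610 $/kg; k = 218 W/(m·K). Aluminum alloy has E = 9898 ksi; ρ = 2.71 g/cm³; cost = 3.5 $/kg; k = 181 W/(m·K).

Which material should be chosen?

Screen on constraints: cost ≤ 15 $/kg; k ≥ 32.4 W/(m·K). Survivors: low-carbon steel, aluminum alloy.
Normalizing units and computing the index:
  low-carbon steel: E = 202.5 GPa, ρ = 7860 kg/m³
  aluminum alloy: E = 68.24 GPa, ρ = 2710 kg/m³
  aluminum alloy: M = 3.05×10⁻³
  low-carbon steel: M = 1.81×10⁻³
Aluminum alloy ranks first.

aluminum alloy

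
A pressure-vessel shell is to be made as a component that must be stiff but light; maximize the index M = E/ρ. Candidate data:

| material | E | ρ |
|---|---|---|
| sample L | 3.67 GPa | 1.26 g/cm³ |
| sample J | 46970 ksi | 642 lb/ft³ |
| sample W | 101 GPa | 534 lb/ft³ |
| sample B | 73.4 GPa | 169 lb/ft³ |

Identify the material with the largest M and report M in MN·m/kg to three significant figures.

After converting to SI:
  sample L: E = 3.670 GPa, ρ = 1260 kg/m³
  sample J: E = 323.8 GPa, ρ = 10280 kg/m³
  sample W: E = 101.0 GPa, ρ = 8554 kg/m³
  sample B: E = 73.40 GPa, ρ = 2707 kg/m³
  sample J: M = 31.5 MN·m/kg
  sample B: M = 27.1 MN·m/kg
  sample W: M = 11.8 MN·m/kg
  sample L: M = 2.91 MN·m/kg
Highest index: sample J.

sample J, M = 31.5 MN·m/kg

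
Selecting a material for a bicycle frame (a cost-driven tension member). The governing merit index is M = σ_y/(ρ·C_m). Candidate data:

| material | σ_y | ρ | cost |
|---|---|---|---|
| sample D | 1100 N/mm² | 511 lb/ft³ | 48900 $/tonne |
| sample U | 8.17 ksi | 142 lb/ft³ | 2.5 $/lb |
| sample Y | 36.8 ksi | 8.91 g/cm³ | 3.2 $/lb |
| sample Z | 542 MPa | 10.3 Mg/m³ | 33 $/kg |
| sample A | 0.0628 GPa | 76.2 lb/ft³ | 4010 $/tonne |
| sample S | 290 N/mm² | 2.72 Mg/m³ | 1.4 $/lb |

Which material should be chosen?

sample S

Normalizing units and computing the index:
  sample D: σ_y = 1100 MPa, ρ = 8185 kg/m³, cost = 48.90 $/kg
  sample U: σ_y = 56.33 MPa, ρ = 2275 kg/m³, cost = 5.511 $/kg
  sample Y: σ_y = 253.7 MPa, ρ = 8910 kg/m³, cost = 7.055 $/kg
  sample Z: σ_y = 542.0 MPa, ρ = 10300 kg/m³, cost = 33.00 $/kg
  sample A: σ_y = 62.80 MPa, ρ = 1221 kg/m³, cost = 4.010 $/kg
  sample S: σ_y = 290.0 MPa, ρ = 2720 kg/m³, cost = 3.086 $/kg
  sample S: M = 34.5 kN·m per $
  sample A: M = 12.8 kN·m per $
  sample U: M = 4.49 kN·m per $
  sample Y: M = 4.04 kN·m per $
  sample D: M = 2.75 kN·m per $
  sample Z: M = 1.59 kN·m per $
Highest index: sample S.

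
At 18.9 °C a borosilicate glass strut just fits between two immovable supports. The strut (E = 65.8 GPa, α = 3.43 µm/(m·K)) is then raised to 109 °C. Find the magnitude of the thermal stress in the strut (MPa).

ΔT = 90.10 K. Constrained thermal stress σ = E·α·ΔT = 65.80×10³ MPa × 3.43×10⁻⁶ × 90.10 = 20.3 MPa (compressive).

20.3 MPa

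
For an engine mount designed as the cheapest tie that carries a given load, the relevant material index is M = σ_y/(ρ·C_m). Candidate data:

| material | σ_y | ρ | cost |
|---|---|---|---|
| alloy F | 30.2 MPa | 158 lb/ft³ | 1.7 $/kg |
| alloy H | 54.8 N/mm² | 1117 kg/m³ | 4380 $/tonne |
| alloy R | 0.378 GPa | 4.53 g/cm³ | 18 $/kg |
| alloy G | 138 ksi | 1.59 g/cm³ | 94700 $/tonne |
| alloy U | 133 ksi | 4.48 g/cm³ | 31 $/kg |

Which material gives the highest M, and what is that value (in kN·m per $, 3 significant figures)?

alloy H, M = 11.2 kN·m per $

Normalizing units and computing the index:
  alloy F: σ_y = 30.20 MPa, ρ = 2531 kg/m³, cost = 1.700 $/kg
  alloy H: σ_y = 54.80 MPa, ρ = 1117 kg/m³, cost = 4.380 $/kg
  alloy R: σ_y = 378.0 MPa, ρ = 4530 kg/m³, cost = 18.00 $/kg
  alloy G: σ_y = 951.5 MPa, ρ = 1590 kg/m³, cost = 94.70 $/kg
  alloy U: σ_y = 917.0 MPa, ρ = 4480 kg/m³, cost = 31.00 $/kg
  alloy H: M = 11.2 kN·m per $
  alloy F: M = 7.02 kN·m per $
  alloy U: M = 6.60 kN·m per $
  alloy G: M = 6.32 kN·m per $
  alloy R: M = 4.64 kN·m per $
Alloy H has the largest M.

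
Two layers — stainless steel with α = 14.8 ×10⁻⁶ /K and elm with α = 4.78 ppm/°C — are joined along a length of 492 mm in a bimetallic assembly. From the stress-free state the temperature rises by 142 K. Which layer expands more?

stainless steel

α(stainless steel) = 14.8×10⁻⁶/K vs α(elm) = 4.78×10⁻⁶/K.
Higher α expands more for the same ΔT: stainless steel.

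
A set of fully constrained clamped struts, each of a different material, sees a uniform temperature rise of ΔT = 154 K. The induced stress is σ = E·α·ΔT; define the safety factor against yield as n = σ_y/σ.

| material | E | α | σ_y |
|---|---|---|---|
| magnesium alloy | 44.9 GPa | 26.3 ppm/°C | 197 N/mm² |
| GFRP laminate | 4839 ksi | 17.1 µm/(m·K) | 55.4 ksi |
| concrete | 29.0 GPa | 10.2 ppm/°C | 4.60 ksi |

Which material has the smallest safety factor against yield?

concrete

Per material, after unit conversion:
  magnesium alloy: E = 44.90, α = 26.3, σ_y = 197.0 → σ = 182 MPa, n = 1.08
  GFRP laminate: E = 33.36, α = 17.1, σ_y = 382.0 → σ = 87.9 MPa, n = 4.35
  concrete: E = 29.00, α = 10.2, σ_y = 31.72 → σ = 45.6 MPa, n = 0.696
Concrete has the lowest safety factor, n = 0.696.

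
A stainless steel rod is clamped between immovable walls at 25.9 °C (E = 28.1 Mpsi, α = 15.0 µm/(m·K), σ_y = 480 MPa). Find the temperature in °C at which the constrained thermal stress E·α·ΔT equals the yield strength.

E = 28.1 Mpsi = 193.7 GPa.
E·α·ΔT = 480.0 MPa ⇒ ΔT = 480.0 / (193.7×10³ × 15.0×10⁻⁶) = 165.2 K.
T = 25.9 + 165.2 = 191.1 °C.

191 °C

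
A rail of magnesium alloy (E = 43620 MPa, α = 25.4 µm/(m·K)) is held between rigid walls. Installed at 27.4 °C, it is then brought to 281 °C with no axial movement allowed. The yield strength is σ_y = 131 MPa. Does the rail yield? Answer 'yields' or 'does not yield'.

E = 43620 MPa = 43.62 GPa.
ΔT = 253.6 K. Constrained thermal stress σ = E·α·ΔT = 43.62×10³ MPa × 25.4×10⁻⁶ × 253.6 = 281 MPa (compressive).
Compare to σ_y = 131 MPa: σ ≥ σ_y, so it yields.

yields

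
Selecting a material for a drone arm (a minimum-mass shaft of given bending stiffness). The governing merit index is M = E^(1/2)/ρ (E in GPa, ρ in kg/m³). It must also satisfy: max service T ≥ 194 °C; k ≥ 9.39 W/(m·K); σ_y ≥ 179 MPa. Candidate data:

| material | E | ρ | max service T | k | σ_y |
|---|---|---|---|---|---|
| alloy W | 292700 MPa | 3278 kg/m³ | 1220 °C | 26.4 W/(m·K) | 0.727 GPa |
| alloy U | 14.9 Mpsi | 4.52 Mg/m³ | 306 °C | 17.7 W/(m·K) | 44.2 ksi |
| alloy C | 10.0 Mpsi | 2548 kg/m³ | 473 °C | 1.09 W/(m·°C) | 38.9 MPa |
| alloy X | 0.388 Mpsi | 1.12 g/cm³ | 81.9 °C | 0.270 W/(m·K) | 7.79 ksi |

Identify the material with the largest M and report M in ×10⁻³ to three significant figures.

alloy W, M = 5.22×10⁻³

Screen on constraints: max service T ≥ 194 °C; k ≥ 9.39 W/(m·K); σ_y ≥ 179 MPa. Survivors: alloy W, alloy U.
Putting every candidate on a common basis:
  alloy W: E = 292.7 GPa, ρ = 3278 kg/m³
  alloy U: E = 102.7 GPa, ρ = 4520 kg/m³
  alloy W: M = 5.22×10⁻³
  alloy U: M = 2.24×10⁻³
The maximum is for alloy W.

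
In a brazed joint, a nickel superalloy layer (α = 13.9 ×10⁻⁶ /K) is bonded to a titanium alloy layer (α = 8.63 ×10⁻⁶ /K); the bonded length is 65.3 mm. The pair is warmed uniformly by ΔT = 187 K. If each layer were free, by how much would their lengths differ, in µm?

64.4 µm

Δα = |13.9 − 8.63|×10⁻⁶/K = 5.27×10⁻⁶/K.
ΔL_mismatch = Δα·L·ΔT = 5.27×10⁻⁶ × 65.3 mm × 187.0 K = 64.4 µm.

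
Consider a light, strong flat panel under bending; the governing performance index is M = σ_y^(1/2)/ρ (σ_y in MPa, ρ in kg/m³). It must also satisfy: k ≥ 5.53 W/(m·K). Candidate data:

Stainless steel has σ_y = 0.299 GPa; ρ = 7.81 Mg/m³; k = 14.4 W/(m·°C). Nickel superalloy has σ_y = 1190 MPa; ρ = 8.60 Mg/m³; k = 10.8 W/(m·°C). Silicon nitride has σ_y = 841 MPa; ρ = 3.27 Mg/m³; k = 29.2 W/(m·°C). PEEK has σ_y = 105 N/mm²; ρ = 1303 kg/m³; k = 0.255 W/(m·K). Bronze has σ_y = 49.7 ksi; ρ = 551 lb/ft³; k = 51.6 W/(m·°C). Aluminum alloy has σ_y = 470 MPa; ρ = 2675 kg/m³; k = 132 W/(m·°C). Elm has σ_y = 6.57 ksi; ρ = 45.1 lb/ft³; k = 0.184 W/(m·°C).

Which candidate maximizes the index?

Screen on constraints: k ≥ 5.53 W/(m·K). Survivors: stainless steel, nickel superalloy, silicon nitride, bronze, aluminum alloy.
In SI units:
  stainless steel: σ_y = 299.0 MPa, ρ = 7810 kg/m³
  nickel superalloy: σ_y = 1190 MPa, ρ = 8600 kg/m³
  silicon nitride: σ_y = 841.0 MPa, ρ = 3270 kg/m³
  bronze: σ_y = 342.7 MPa, ρ = 8826 kg/m³
  aluminum alloy: σ_y = 470.0 MPa, ρ = 2675 kg/m³
  silicon nitride: M = 8.87×10⁻³
  aluminum alloy: M = 8.10×10⁻³
  nickel superalloy: M = 4.01×10⁻³
  stainless steel: M = 2.21×10⁻³
  bronze: M = 2.10×10⁻³
The maximum is for silicon nitride.

silicon nitride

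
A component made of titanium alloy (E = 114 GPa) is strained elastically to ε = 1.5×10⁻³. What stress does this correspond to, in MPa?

σ = E·ε = 114000 MPa × 1.5×10⁻³ = 171 MPa.

171 MPa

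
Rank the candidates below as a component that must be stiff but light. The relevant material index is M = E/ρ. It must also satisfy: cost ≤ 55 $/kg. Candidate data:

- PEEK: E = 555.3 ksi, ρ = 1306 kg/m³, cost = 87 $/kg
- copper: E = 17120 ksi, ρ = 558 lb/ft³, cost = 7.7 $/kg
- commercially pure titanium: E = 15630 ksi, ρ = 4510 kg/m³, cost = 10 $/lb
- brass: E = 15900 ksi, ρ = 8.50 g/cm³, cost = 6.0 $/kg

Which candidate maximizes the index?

Screen on constraints: cost ≤ 55 $/kg. Survivors: copper, commercially pure titanium, brass.
In SI units:
  copper: E = 118.0 GPa, ρ = 8938 kg/m³
  commercially pure titanium: E = 107.8 GPa, ρ = 4510 kg/m³
  brass: E = 109.6 GPa, ρ = 8500 kg/m³
  commercially pure titanium: M = 23.9 MN·m/kg
  copper: M = 13.2 MN·m/kg
  brass: M = 12.9 MN·m/kg
Highest index: commercially pure titanium.

commercially pure titanium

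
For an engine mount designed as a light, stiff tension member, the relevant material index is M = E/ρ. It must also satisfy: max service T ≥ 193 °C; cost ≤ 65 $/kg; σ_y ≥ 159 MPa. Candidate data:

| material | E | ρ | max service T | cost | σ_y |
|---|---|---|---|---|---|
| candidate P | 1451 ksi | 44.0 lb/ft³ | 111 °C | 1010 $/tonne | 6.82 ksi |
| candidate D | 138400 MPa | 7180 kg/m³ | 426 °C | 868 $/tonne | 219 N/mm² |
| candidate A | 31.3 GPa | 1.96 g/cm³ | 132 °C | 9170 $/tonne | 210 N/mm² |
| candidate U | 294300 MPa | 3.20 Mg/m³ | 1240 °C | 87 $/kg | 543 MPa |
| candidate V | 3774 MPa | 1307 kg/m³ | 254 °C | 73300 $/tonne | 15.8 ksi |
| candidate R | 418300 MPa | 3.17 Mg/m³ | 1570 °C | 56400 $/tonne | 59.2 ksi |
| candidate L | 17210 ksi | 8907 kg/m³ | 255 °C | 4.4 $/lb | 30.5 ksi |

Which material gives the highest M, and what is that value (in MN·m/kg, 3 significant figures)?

candidate R, M = 132 MN·m/kg

Screen on constraints: max service T ≥ 193 °C; cost ≤ 65 $/kg; σ_y ≥ 159 MPa. Survivors: candidate D, candidate R, candidate L.
In SI units:
  candidate D: E = 138.4 GPa, ρ = 7180 kg/m³
  candidate R: E = 418.3 GPa, ρ = 3170 kg/m³
  candidate L: E = 118.7 GPa, ρ = 8907 kg/m³
  candidate R: M = 132 MN·m/kg
  candidate D: M = 19.3 MN·m/kg
  candidate L: M = 13.3 MN·m/kg
Candidate R has the largest M.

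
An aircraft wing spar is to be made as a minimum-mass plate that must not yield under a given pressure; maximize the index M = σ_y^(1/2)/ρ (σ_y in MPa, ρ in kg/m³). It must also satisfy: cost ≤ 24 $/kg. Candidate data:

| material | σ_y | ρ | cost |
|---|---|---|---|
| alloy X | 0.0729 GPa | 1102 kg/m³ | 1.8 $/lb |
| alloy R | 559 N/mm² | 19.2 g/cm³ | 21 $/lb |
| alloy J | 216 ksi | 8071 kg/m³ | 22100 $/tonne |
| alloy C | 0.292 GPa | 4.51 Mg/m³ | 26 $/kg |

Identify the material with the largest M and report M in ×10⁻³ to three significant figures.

alloy X, M = 7.75×10⁻³

Screen on constraints: cost ≤ 24 $/kg. Survivors: alloy X, alloy J.
In SI units:
  alloy X: σ_y = 72.90 MPa, ρ = 1102 kg/m³
  alloy J: σ_y = 1489 MPa, ρ = 8071 kg/m³
  alloy X: M = 7.75×10⁻³
  alloy J: M = 4.78×10⁻³
Alloy X has the largest M.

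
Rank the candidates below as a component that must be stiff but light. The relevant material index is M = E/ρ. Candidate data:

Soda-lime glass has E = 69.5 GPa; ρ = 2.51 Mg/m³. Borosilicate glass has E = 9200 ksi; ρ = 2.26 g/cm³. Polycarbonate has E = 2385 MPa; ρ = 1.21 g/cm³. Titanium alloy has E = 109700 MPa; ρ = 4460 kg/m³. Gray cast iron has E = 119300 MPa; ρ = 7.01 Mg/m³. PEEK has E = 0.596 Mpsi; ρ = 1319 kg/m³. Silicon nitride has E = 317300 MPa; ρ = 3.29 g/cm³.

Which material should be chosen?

Putting every candidate on a common basis:
  soda-lime glass: E = 69.50 GPa, ρ = 2510 kg/m³
  borosilicate glass: E = 63.43 GPa, ρ = 2260 kg/m³
  polycarbonate: E = 2.385 GPa, ρ = 1210 kg/m³
  titanium alloy: E = 109.7 GPa, ρ = 4460 kg/m³
  gray cast iron: E = 119.3 GPa, ρ = 7010 kg/m³
  PEEK: E = 4.109 GPa, ρ = 1319 kg/m³
  silicon nitride: E = 317.3 GPa, ρ = 3290 kg/m³
  silicon nitride: M = 96.4 MN·m/kg
  borosilicate glass: M = 28.1 MN·m/kg
  soda-lime glass: M = 27.7 MN·m/kg
  titanium alloy: M = 24.6 MN·m/kg
  gray cast iron: M = 17.0 MN·m/kg
  PEEK: M = 3.12 MN·m/kg
  polycarbonate: M = 1.97 MN·m/kg
Silicon nitride has the largest M.

silicon nitride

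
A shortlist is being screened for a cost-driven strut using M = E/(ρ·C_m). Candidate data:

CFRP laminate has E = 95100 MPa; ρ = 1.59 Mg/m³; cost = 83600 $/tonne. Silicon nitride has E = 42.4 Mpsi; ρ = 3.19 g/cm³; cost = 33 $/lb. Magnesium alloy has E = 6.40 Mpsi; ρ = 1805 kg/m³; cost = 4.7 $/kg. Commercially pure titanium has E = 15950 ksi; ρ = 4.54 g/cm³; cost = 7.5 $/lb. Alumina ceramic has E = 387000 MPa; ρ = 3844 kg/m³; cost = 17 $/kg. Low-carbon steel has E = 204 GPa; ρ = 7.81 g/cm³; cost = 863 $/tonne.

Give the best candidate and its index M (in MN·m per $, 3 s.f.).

Putting every candidate on a common basis:
  CFRP laminate: E = 95.10 GPa, ρ = 1590 kg/m³, cost = 83.60 $/kg
  silicon nitride: E = 292.3 GPa, ρ = 3190 kg/m³, cost = 72.75 $/kg
  magnesium alloy: E = 44.13 GPa, ρ = 1805 kg/m³, cost = 4.700 $/kg
  commercially pure titanium: E = 110.0 GPa, ρ = 4540 kg/m³, cost = 16.53 $/kg
  alumina ceramic: E = 387.0 GPa, ρ = 3844 kg/m³, cost = 17.00 $/kg
  low-carbon steel: E = 204.0 GPa, ρ = 7810 kg/m³, cost = 0.8630 $/kg
  low-carbon steel: M = 30.3 MN·m per $
  alumina ceramic: M = 5.92 MN·m per $
  magnesium alloy: M = 5.20 MN·m per $
  commercially pure titanium: M = 1.46 MN·m per $
  silicon nitride: M = 1.26 MN·m per $
  CFRP laminate: M = 0.715 MN·m per $
Highest index: low-carbon steel.

low-carbon steel, M = 30.3 MN·m per $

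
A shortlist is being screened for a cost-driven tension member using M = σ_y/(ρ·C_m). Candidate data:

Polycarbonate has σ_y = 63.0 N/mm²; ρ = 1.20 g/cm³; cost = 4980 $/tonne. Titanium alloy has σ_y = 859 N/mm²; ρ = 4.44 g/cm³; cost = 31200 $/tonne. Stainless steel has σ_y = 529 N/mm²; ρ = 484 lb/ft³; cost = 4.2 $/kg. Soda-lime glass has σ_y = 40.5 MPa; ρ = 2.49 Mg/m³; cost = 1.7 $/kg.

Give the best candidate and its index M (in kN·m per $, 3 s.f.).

stainless steel, M = 16.2 kN·m per $

Convert each candidate to consistent units, then evaluate M:
  polycarbonate: σ_y = 63.00 MPa, ρ = 1200 kg/m³, cost = 4.980 $/kg
  titanium alloy: σ_y = 859.0 MPa, ρ = 4440 kg/m³, cost = 31.20 $/kg
  stainless steel: σ_y = 529.0 MPa, ρ = 7753 kg/m³, cost = 4.200 $/kg
  soda-lime glass: σ_y = 40.50 MPa, ρ = 2490 kg/m³, cost = 1.700 $/kg
  stainless steel: M = 16.2 kN·m per $
  polycarbonate: M = 10.5 kN·m per $
  soda-lime glass: M = 9.57 kN·m per $
  titanium alloy: M = 6.20 kN·m per $
Highest index: stainless steel.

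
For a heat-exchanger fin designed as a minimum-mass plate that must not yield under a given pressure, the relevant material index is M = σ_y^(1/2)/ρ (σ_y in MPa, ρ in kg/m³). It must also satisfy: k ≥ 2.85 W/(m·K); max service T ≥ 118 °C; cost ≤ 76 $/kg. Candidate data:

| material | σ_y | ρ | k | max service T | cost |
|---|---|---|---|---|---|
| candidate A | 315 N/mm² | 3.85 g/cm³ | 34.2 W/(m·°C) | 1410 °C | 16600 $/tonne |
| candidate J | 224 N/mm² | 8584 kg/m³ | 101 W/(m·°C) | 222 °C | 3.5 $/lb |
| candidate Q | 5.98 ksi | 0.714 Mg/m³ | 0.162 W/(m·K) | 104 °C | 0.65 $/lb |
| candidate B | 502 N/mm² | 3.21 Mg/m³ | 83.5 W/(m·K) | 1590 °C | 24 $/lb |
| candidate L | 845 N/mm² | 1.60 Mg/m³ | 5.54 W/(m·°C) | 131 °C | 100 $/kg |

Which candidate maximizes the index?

Screen on constraints: k ≥ 2.85 W/(m·K); max service T ≥ 118 °C; cost ≤ 76 $/kg. Survivors: candidate A, candidate J, candidate B.
Convert each candidate to consistent units, then evaluate M:
  candidate A: σ_y = 315.0 MPa, ρ = 3850 kg/m³
  candidate J: σ_y = 224.0 MPa, ρ = 8584 kg/m³
  candidate B: σ_y = 502.0 MPa, ρ = 3210 kg/m³
  candidate B: M = 6.98×10⁻³
  candidate A: M = 4.61×10⁻³
  candidate J: M = 1.74×10⁻³
Candidate B has the largest M.

candidate B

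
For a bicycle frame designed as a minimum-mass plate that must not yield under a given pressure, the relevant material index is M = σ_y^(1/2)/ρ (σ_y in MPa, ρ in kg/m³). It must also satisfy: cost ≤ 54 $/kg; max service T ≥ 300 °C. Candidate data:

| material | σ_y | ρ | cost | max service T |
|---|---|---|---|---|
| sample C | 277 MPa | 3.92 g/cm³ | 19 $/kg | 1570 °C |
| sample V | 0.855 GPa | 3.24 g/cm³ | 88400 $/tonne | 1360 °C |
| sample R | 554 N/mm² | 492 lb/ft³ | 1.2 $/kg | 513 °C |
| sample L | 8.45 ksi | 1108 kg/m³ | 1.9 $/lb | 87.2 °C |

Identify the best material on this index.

sample C

Screen on constraints: cost ≤ 54 $/kg; max service T ≥ 300 °C. Survivors: sample C, sample R.
After converting to SI:
  sample C: σ_y = 277.0 MPa, ρ = 3920 kg/m³
  sample R: σ_y = 554.0 MPa, ρ = 7881 kg/m³
  sample C: M = 4.25×10⁻³
  sample R: M = 2.99×10⁻³
The maximum is for sample C.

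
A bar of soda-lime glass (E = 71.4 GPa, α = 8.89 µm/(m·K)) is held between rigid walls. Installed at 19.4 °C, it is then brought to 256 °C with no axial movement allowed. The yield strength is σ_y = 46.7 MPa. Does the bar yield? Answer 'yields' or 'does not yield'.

ΔT = 236.6 K. Constrained thermal stress σ = E·α·ΔT = 71.40×10³ MPa × 8.89×10⁻⁶ × 236.6 = 150 MPa (compressive).
Compare to σ_y = 46.7 MPa: σ ≥ σ_y, so it yields.

yields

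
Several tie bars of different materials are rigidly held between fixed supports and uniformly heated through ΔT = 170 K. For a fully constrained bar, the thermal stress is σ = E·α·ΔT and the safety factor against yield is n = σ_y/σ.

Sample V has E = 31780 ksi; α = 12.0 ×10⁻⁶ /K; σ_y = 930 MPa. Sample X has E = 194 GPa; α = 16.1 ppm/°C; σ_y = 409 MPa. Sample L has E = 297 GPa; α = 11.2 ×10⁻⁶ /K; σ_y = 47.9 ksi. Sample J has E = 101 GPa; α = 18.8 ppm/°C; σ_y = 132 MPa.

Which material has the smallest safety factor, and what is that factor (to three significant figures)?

With everything in SI (GPa, ×10⁻⁶/K, MPa):
  sample V: E = 219.1, α = 12.0, σ_y = 930.0 → σ = 447 MPa, n = 2.08
  sample X: E = 194.0, α = 16.1, σ_y = 409.0 → σ = 531 MPa, n = 0.770
  sample L: E = 297.0, α = 11.2, σ_y = 330.3 → σ = 565 MPa, n = 0.584
  sample J: E = 101.0, α = 18.8, σ_y = 132.0 → σ = 323 MPa, n = 0.409
The minimum is sample J at n = 0.409.

sample J, n = 0.409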